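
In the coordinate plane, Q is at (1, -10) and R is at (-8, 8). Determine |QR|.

d = sqrt((-9)^2 + (18)^2) = sqrt(405) = 9*sqrt(5)

9*sqrt(5)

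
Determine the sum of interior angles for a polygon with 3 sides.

The sum of interior angles of an n-sided polygon is (n - 2) * 180.
For n = 3: (3 - 2) * 180 = 1 * 180 = 180 degrees.

180 degrees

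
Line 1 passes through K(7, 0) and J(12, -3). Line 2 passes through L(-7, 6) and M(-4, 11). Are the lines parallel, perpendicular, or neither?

Slope of line 1: m1 = (-3 - 0)/(12 - 7) = -3/5 = -3/5
Slope of line 2: m2 = (11 - 6)/(-4 - -7) = 5/3 = 5/3
Two lines are perpendicular when the product of their slopes is -1 (negative reciprocals).
m1 * m2 = (-3/5) * (5/3) = -1, confirming perpendicularity.

Perpendicular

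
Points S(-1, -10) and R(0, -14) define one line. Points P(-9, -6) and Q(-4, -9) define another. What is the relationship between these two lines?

Slope of line 1: m1 = (-14 - -10)/(0 - -1) = -4/1 = -4
Slope of line 2: m2 = (-9 - -6)/(-4 - -9) = -3/5 = -3/5
For parallel lines we need equal slopes: -4 != -3/5.
For perpendicular lines we need m1*m2 = -1: (-4)(-3/5) = 12/5 != -1.
Since neither condition holds, the lines are neither parallel nor perpendicular.

Neither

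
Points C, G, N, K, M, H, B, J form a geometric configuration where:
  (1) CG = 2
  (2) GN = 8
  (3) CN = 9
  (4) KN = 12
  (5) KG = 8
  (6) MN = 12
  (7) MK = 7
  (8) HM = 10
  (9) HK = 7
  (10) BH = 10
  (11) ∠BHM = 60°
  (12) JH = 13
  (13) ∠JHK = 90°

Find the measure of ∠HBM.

Step 1: By the law of cosines on triangle BHM: BM² = 10² + 10² − 2·10·10·cos(60°) = 100, so BM = 10.
Step 2: By the inverse law of cosines on triangle HBM: cos(∠HBM) = (10² + 10² − 10²) / (2·10·10) = 100/200 = 0.5, so ∠HBM = 60°.

Therefore, the measure of angle ∠HBM = 60°.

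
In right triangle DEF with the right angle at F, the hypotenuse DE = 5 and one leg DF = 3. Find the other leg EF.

Rearranging the Pythagorean theorem to solve for the unknown leg:
leg^2 = hypotenuse^2 - known_leg^2 = 25 - 9 = 16
leg = sqrt(16) = 4.

4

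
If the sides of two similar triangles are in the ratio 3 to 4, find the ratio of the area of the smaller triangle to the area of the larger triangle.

Area scales with the square of linear dimensions. If every length is multiplied by 3/4, then the area is multiplied by (3/4)^2 = 9/16.
The area ratio is 9:16.

9:16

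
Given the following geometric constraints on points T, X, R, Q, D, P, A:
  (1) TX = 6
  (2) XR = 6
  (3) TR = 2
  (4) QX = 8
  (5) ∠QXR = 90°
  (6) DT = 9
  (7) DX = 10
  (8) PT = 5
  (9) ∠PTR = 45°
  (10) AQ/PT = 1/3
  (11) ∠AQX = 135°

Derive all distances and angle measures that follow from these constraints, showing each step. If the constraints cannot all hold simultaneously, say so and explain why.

The constraints are consistent.

From the given relations:
  AQ = 1/3·PT = 1/3·5 ≈ 1.67

Step 1: From XQ = 8, QA = 1.67, and ∠XQA = 135°, by the law of cosines:
  XA² = XQ² + QA² - 2·XQ·QA·cos(135°) = 64 + 2.778 + 18.86 = 85.63
  XA ≈ 9.25

Step 2: From RX = 6, XQ = 8, and ∠RXQ = 90°, by the law of cosines:
  RQ² = RX² + XQ² - 2·RX·XQ·cos(90°) = 36 + 64 - 0 = 100
  RQ = 10

Step 3: From RT = 2, TP = 5, and ∠RTP = 45°, by the law of cosines:
  RP² = RT² + TP² - 2·RT·TP·cos(45°) = 4 + 25 - 14.14 = 14.86
  RP ≈ 3.85

Step 4: From TD = 9, TX = 6, DX = 10, by the inverse law of cosines:
  cos(∠DTX) = (TD² + TX² - DX²) / (2·TD·TX)
  ∠DTX = 80.94°

Step 5: From TR = 2, TX = 6, RX = 6, by the inverse law of cosines:
  cos(∠RTX) = (TR² + TX² - RX²) / (2·TR·TX)
  ∠RTX = 80.41°

Step 6: From XD = 10, XT = 6, DT = 9, by the inverse law of cosines:
  cos(∠DXT) = (XD² + XT² - DT²) / (2·XD·XT)
  ∠DXT = 62.72°

Step 7: From XR = 6, XT = 6, RT = 2, by the inverse law of cosines:
  cos(∠RXT) = (XR² + XT² - RT²) / (2·XR·XT)
  ∠RXT = 19.19°

Step 8: From RT = 2, RX = 6, TX = 6, by the inverse law of cosines:
  cos(∠TRX) = (RT² + RX² - TX²) / (2·RT·RX)
  ∠TRX = 80.41°

Step 9: From DT = 9, DX = 10, TX = 6, by the inverse law of cosines:
  cos(∠TDX) = (DT² + DX² - TX²) / (2·DT·DX)
  ∠TDX = 36.34°

Step 10: From XA = 9.25, XQ = 8, AQ = 1.67, by the inverse law of cosines:
  cos(∠AXQ) = (XA² + XQ² - AQ²) / (2·XA·XQ)
  ∠AXQ = 7.32°

Step 11: From RP = 3.85, RT = 2, PT = 5, by the inverse law of cosines:
  cos(∠PRT) = (RP² + RT² - PT²) / (2·RP·RT)
  ∠PRT = 113.48°

Step 12: From RQ = 10, RX = 6, QX = 8, by the inverse law of cosines:
  cos(∠QRX) = (RQ² + RX² - QX²) / (2·RQ·RX)
  ∠QRX = 53.13°

Step 13: From QR = 10, QX = 8, RX = 6, by the inverse law of cosines:
  cos(∠RQX) = (QR² + QX² - RX²) / (2·QR·QX)
  ∠RQX = 36.87°

Step 14: From PR = 3.85, PT = 5, RT = 2, by the inverse law of cosines:
  cos(∠RPT) = (PR² + PT² - RT²) / (2·PR·PT)
  ∠RPT = 21.52°

Step 15: From AQ = 1.67, AX = 9.25, QX = 8, by the inverse law of cosines:
  cos(∠QAX) = (AQ² + AX² - QX²) / (2·AQ·AX)
  ∠QAX = 37.68°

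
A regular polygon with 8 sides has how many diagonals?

The number of diagonals in an n-gon is n(n - 3)/2.
For n = 8: 8(8 - 3)/2 = 8 × 5 / 2 = 20.

20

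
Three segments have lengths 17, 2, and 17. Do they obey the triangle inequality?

Check all three triangle inequalities:
17 + 2 = 19 > 17 ✓
17 + 17 = 34 > 2 ✓
2 + 17 = 19 > 17 ✓
All conditions hold, so these sides form a valid triangle.

Yes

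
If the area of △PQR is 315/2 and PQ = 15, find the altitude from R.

height = 2 * 315/2 / 15 = 21

21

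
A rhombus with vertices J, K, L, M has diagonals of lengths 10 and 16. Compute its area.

The diagonals of a rhombus divide it into four right triangles.
Each triangle has legs 10/ 2 = 5 and 16/2 = 8, so each has area (1/2)*5*8 = 20.
Four such triangles give total area = (d1 * d2) / 2 = 80.

80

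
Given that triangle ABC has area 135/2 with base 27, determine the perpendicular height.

Area = (1/2) * base * height
height = 2 * Area / base
height = 2 * 135/2 / 27
height = 135 / 27
height = 5

5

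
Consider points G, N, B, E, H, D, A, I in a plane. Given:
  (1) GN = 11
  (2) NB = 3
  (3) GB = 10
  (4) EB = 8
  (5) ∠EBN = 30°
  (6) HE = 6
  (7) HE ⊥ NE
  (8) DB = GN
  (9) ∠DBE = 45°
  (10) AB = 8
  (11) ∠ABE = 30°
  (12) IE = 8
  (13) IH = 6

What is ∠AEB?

Step 1: By the law of cosines on triangle EBA: EA² = 8² + 8² − 2·8·8·cos(30°) = 17.15, so EA ≈ 4.14.
Step 2: By the inverse law of cosines on triangle AEB: cos(∠AEB) = (4.14² + 8² − 8²) / (2·4.14·8) = 17.15/66.26 = 0.2588, so ∠AEB = 75°.

Therefore, the measure of angle ∠AEB = 75°.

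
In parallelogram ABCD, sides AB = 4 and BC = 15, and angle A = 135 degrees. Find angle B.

In a parallelogram, consecutive angles are supplementary (sum to 180°).
angle B = 180 - angle A
angle B = 180 - 135
angle B = 45 degrees

45 degrees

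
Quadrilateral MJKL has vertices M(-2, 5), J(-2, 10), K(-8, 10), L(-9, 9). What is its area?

Using the Shoelace formula for a quadrilateral (vertices in order):
Area = (1/2)|sum of (x_i * y_(i+1) - x_(i+1) * y_i)|
Terms: (-2*10 - -2*5) = -10, (-2*10 - -8*10) = 60, (-8*9 - -9*10) = 18, (-9*5 - -2*9) = -27
Sum = 41
Area = (1/2)(41) = 41/2

41/2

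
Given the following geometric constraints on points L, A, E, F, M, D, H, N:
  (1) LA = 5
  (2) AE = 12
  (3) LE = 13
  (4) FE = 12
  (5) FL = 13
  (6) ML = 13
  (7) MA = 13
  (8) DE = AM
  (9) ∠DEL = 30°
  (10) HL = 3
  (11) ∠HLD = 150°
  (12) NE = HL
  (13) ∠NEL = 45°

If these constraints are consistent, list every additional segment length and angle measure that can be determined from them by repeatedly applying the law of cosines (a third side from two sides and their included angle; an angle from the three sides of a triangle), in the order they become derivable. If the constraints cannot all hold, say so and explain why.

The constraints are consistent. Derivable facts, in order:
After 1 step:
- LD ≈ 6.73
- LN ≈ 11.08
- ∠AEL = 22.62°
- ∠ALE = 67.38°
- ∠ALM = 78.91°
- ∠AML = 22.17°
- ∠EAL = 90°
- ∠EFL = 62.51°
- ∠ELF = 54.97°
- ∠FEL = 62.51°
- ∠LAM = 78.91°
After 2 steps:
- DH ≈ 9.45
- ∠DLE = 75°
- ∠EDL = 75°
- ∠ELN = 11.03°
- ∠ENL = 123.97°
After 3 steps:
- ∠DHL = 20.86°
- ∠HDL = 9.14°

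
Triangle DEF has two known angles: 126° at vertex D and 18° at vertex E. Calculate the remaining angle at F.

angle F = 180 - 126 - 18 = 36 degrees.

36 degrees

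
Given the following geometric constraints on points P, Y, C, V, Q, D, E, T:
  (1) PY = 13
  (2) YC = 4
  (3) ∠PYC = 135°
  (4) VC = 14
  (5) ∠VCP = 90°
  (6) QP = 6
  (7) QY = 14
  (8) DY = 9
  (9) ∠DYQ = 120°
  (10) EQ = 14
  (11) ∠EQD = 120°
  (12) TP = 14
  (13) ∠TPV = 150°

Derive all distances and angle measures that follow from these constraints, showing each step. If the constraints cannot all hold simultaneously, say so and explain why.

The constraints are consistent.

Step 1: From PY = 13, YC = 4, and ∠PYC = 135°, by the law of cosines:
  PC² = PY² + YC² - 2·PY·YC·cos(135°) = 169 + 16 + 73.54 = 258.5
  PC ≈ 16.08

Step 2: From QY = 14, YD = 9, and ∠QYD = 120°, by the law of cosines:
  QD² = QY² + YD² - 2·QY·YD·cos(120°) = 196 + 81 + 126 = 403
  QD ≈ 20.07

Step 3: From PQ = 6, PY = 13, QY = 14, by the inverse law of cosines:
  cos(∠QPY) = (PQ² + PY² - QY²) / (2·PQ·PY)
  ∠QPY = 86.69°

Step 4: From YP = 13, YQ = 14, PQ = 6, by the inverse law of cosines:
  cos(∠PYQ) = (YP² + YQ² - PQ²) / (2·YP·YQ)
  ∠PYQ = 25.33°

Step 5: From QP = 6, QY = 14, PY = 13, by the inverse law of cosines:
  cos(∠PQY) = (QP² + QY² - PY²) / (2·QP·QY)
  ∠PQY = 67.98°

Step 6: From PC = 16.08, CV = 14, and ∠PCV = 90°, by the law of cosines:
  PV² = PC² + CV² - 2·PC·CV·cos(90°) = 258.5 + 196 - 0 = 454.5
  PV ≈ 21.32

Step 7: From DQ = 20.07, QE = 14, and ∠DQE = 120°, by the law of cosines:
  DE² = DQ² + QE² - 2·DQ·QE·cos(120°) = 403 + 196 + 281 = 880
  DE ≈ 29.67

Step 8: From PC = 16.08, PY = 13, CY = 4, by the inverse law of cosines:
  cos(∠CPY) = (PC² + PY² - CY²) / (2·PC·PY)
  ∠CPY = 10.13°

Step 9: From CP = 16.08, CY = 4, PY = 13, by the inverse law of cosines:
  cos(∠PCY) = (CP² + CY² - PY²) / (2·CP·CY)
  ∠PCY = 34.87°

Step 10: From QD = 20.07, QY = 14, DY = 9, by the inverse law of cosines:
  cos(∠DQY) = (QD² + QY² - DY²) / (2·QD·QY)
  ∠DQY = 22.85°

Step 11: From DQ = 20.07, DY = 9, QY = 14, by the inverse law of cosines:
  cos(∠QDY) = (DQ² + DY² - QY²) / (2·DQ·DY)
  ∠QDY = 37.15°

Step 12: From VP = 21.32, PT = 14, and ∠VPT = 150°, by the law of cosines:
  VT² = VP² + PT² - 2·VP·PT·cos(150°) = 454.5 + 196 + 517 = 1168
  VT ≈ 34.17

Step 13: From PC = 16.08, PV = 21.32, CV = 14, by the inverse law of cosines:
  cos(∠CPV) = (PC² + PV² - CV²) / (2·PC·PV)
  ∠CPV = 41.05°

Step 14: From VC = 14, VP = 21.32, CP = 16.08, by the inverse law of cosines:
  cos(∠CVP) = (VC² + VP² - CP²) / (2·VC·VP)
  ∠CVP = 48.95°

Step 15: From DE = 29.67, DQ = 20.07, EQ = 14, by the inverse law of cosines:
  cos(∠EDQ) = (DE² + DQ² - EQ²) / (2·DE·DQ)
  ∠EDQ = 24.12°

Step 16: From ED = 29.67, EQ = 14, DQ = 20.07, by the inverse law of cosines:
  cos(∠DEQ) = (ED² + EQ² - DQ²) / (2·ED·EQ)
  ∠DEQ = 35.88°

Step 17: From VP = 21.32, VT = 34.17, PT = 14, by the inverse law of cosines:
  cos(∠PVT) = (VP² + VT² - PT²) / (2·VP·VT)
  ∠PVT = 11.82°

Step 18: From TP = 14, TV = 34.17, PV = 21.32, by the inverse law of cosines:
  cos(∠PTV) = (TP² + TV² - PV²) / (2·TP·TV)
  ∠PTV = 18.18°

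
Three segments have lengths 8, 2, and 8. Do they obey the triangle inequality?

Check all three triangle inequalities:
8 + 2 = 10 > 8 ✓
8 + 8 = 16 > 2 ✓
2 + 8 = 10 > 8 ✓
All conditions hold, so these sides form a valid triangle.

Yes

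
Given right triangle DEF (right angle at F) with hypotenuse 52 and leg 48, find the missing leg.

Rearranging the Pythagorean theorem to solve for the unknown leg:
leg^2 = hypotenuse^2 - known_leg^2 = 2704 - 2304 = 400
leg = sqrt(400) = 20.

20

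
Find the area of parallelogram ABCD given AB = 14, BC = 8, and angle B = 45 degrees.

Area = a * b * sin(theta)
Area = 14 * 8 * sin(45 degrees)
Area = 112 * sqrt(2)/2
Area = 56*sqrt(2)

56*sqrt(2)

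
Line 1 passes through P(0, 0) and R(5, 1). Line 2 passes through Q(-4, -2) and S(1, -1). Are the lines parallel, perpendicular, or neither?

Slope of line 1: m1 = (1 - 0)/(5 - 0) = 1/5 = 1/5
Slope of line 2: m2 = (-1 - -2)/(1 - -4) = 1/5 = 1/5
Since m1 = m2 = 1/5, the lines are parallel.

Parallel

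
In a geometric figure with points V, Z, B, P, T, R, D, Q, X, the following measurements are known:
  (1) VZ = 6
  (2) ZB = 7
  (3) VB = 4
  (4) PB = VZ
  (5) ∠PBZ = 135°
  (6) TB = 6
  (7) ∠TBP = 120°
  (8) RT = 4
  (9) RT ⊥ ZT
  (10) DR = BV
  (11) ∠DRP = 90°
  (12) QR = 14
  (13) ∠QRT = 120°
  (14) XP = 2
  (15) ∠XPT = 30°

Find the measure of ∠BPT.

From the given relations: PB = VZ = 6.
Step 1: By the law of cosines on triangle PBT: PT² = 6² + 6² − 2·6·6·cos(120°) = 108, so PT = 6·√3.
Step 2: By the inverse law of cosines on triangle BPT: cos(∠BPT) = (6² + (6·√3)² − 6²) / (2·6·6·√3) = 108/124.71 = 0.866, so ∠BPT = 30°.

Therefore, the measure of angle ∠BPT = 30°.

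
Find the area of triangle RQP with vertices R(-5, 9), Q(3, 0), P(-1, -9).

Using the Shoelace formula for a triangle:
Area = (1/2)|x0(y1 - y2) + x1(y2 - y0) + x2(y0 - y1)|
Area = (1/2)|-5(0 - -9) + 3(-9 - 9) + -1(9 - 0)|
Area = (1/2)|-45 + -54 + -9|
Area = (1/2)|-108|
Area = (1/2)(108)
Area = 54

54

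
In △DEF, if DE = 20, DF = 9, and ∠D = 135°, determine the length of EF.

By the law of cosines: EF^2 = DE^2 + DF^2 - 2*DE*DF*cos(D)
EF^2 = 20^2 + 9^2 - 2*20*9*cos(135°)
EF^2 = 400 + 81 - 360*(-sqrt(2)/2)
EF^2 = 180*sqrt(2) + 481
EF = sqrt(180*sqrt(2) + 481)

sqrt(180*sqrt(2) + 481)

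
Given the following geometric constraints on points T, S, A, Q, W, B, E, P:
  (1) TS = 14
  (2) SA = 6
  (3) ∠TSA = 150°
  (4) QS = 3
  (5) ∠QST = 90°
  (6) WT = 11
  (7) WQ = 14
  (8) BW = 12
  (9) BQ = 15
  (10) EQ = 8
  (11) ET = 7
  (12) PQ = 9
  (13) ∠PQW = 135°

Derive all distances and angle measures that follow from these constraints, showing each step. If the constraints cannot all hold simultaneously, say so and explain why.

The constraints are consistent.

Step 1: From TS = 14, SA = 6, and ∠TSA = 150°, by the law of cosines:
  TA² = TS² + SA² - 2·TS·SA·cos(150°) = 196 + 36 + 145.5 = 377.5
  TA ≈ 19.43

Step 2: From TS = 14, SQ = 3, and ∠TSQ = 90°, by the law of cosines:
  TQ² = TS² + SQ² - 2·TS·SQ·cos(90°) = 196 + 9 - 0 = 205
  TQ ≈ 14.32

Step 3: From WQ = 14, QP = 9, and ∠WQP = 135°, by the law of cosines:
  WP² = WQ² + QP² - 2·WQ·QP·cos(135°) = 196 + 81 + 178.2 = 455.2
  WP ≈ 21.34

Step 4: From QB = 15, QW = 14, BW = 12, by the inverse law of cosines:
  cos(∠BQW) = (QB² + QW² - BW²) / (2·QB·QW)
  ∠BQW = 48.74°

Step 5: From WB = 12, WQ = 14, BQ = 15, by the inverse law of cosines:
  cos(∠BWQ) = (WB² + WQ² - BQ²) / (2·WB·WQ)
  ∠BWQ = 69.99°

Step 6: From BQ = 15, BW = 12, QW = 14, by the inverse law of cosines:
  cos(∠QBW) = (BQ² + BW² - QW²) / (2·BQ·BW)
  ∠QBW = 61.28°

Step 7: From TA = 19.43, TS = 14, AS = 6, by the inverse law of cosines:
  cos(∠ATS) = (TA² + TS² - AS²) / (2·TA·TS)
  ∠ATS = 8.88°

Step 8: From TE = 7, TQ = 14.32, EQ = 8, by the inverse law of cosines:
  cos(∠ETQ) = (TE² + TQ² - EQ²) / (2·TE·TQ)
  ∠ETQ = 18.58°

Step 9: From TQ = 14.32, TS = 14, QS = 3, by the inverse law of cosines:
  cos(∠QTS) = (TQ² + TS² - QS²) / (2·TQ·TS)
  ∠QTS = 12.09°

Step 10: From TQ = 14.32, TW = 11, QW = 14, by the inverse law of cosines:
  cos(∠QTW) = (TQ² + TW² - QW²) / (2·TQ·TW)
  ∠QTW = 65.62°

Step 11: From AS = 6, AT = 19.43, ST = 14, by the inverse law of cosines:
  cos(∠SAT) = (AS² + AT² - ST²) / (2·AS·AT)
  ∠SAT = 21.12°

Step 12: From QE = 8, QT = 14.32, ET = 7, by the inverse law of cosines:
  cos(∠EQT) = (QE² + QT² - ET²) / (2·QE·QT)
  ∠EQT = 16.19°

Step 13: From QS = 3, QT = 14.32, ST = 14, by the inverse law of cosines:
  cos(∠SQT) = (QS² + QT² - ST²) / (2·QS·QT)
  ∠SQT = 77.91°

Step 14: From QT = 14.32, QW = 14, TW = 11, by the inverse law of cosines:
  cos(∠TQW) = (QT² + QW² - TW²) / (2·QT·QW)
  ∠TQW = 45.7°

Step 15: From WP = 21.34, WQ = 14, PQ = 9, by the inverse law of cosines:
  cos(∠PWQ) = (WP² + WQ² - PQ²) / (2·WP·WQ)
  ∠PWQ = 17.35°

Step 16: From WQ = 14, WT = 11, QT = 14.32, by the inverse law of cosines:
  cos(∠QWT) = (WQ² + WT² - QT²) / (2·WQ·WT)
  ∠QWT = 68.68°

Step 17: From EQ = 8, ET = 7, QT = 14.32, by the inverse law of cosines:
  cos(∠QET) = (EQ² + ET² - QT²) / (2·EQ·ET)
  ∠QET = 145.23°

Step 18: From PQ = 9, PW = 21.34, QW = 14, by the inverse law of cosines:
  cos(∠QPW) = (PQ² + PW² - QW²) / (2·PQ·PW)
  ∠QPW = 27.65°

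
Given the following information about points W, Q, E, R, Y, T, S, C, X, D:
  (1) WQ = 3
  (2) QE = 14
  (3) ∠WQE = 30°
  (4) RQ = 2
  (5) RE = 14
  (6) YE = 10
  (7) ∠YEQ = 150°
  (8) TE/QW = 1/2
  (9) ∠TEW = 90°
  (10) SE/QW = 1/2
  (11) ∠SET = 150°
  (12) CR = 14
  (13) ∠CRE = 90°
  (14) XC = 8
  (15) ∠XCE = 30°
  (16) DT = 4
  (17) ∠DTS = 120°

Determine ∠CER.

Step 1: By the law of cosines on triangle ERC: EC² = 14² + 14² − 2·14·14·cos(90°) = 392, so EC = 14·√2.
Step 2: By the inverse law of cosines on triangle CER: cos(∠CER) = ((14·√2)² + 14² − 14²) / (2·14·√2·14) = 392/554.37 = 0.7071, so ∠CER = 45°.

Therefore, the measure of angle ∠CER = 45°.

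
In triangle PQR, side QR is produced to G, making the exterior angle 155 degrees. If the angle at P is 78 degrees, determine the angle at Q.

By the exterior angle theorem: exterior angle = sum of remote interior angles.
155 = 78 + angle Q
angle Q = 155 - 78 = 77 degrees

77 degrees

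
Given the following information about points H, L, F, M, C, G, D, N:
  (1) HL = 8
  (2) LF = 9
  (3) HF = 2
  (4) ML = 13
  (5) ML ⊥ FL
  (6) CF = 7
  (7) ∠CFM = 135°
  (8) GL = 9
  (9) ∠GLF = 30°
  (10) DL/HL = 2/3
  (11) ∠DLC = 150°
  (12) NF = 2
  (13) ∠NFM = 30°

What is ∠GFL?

Step 1: By the law of cosines on triangle FLG: FG² = 9² + 9² − 2·9·9·cos(30°) = 21.7, so FG ≈ 4.66.
Step 2: By the inverse law of cosines on triangle GFL: cos(∠GFL) = (4.66² + 9² − 9²) / (2·4.66·9) = 21.7/83.86 = 0.2588, so ∠GFL = 75°.

Therefore, the measure of angle ∠GFL = 75°.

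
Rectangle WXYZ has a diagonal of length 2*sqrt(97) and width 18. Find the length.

The diagonal of a rectangle forms a right triangle with the two sides.
Rearranging the Pythagorean theorem: missing side = sqrt(d^2 - known^2).
= sqrt(388 - 324) = sqrt(64) = 8.

8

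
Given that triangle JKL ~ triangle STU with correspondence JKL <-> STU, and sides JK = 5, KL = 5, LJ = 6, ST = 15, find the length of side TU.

k = 15/5 = 3. TU = 3 * 5 = 15.

15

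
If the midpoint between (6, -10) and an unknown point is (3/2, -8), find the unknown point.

Using the midpoint formula: M = ((x1 + x2)/2, (y1 + y2)/2)
We know M = (3/2, -8) and A = (6, -10)
For x: 3/2 = (6 + x2)/2, so x2 = 2*3/2 - 6 = -3
For y: -8 = (-10 + y2)/2, so y2 = 2*-8 - -10 = -6
D = (-3, -6)

(-3, -6)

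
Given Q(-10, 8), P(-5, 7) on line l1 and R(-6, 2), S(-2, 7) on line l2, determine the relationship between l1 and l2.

Slope of line 1: m1 = (7 - 8)/(-5 - -10) = -1/5 = -1/5
Slope of line 2: m2 = (7 - 2)/(-2 - -6) = 5/4 = 5/4
m1 != m2 (-1/5 != 5/4), so not parallel.
m1 * m2 = (-1/5) * (5/4) = -1/4 != -1, so not perpendicular.
The lines are neither parallel nor perpendicular.

Neither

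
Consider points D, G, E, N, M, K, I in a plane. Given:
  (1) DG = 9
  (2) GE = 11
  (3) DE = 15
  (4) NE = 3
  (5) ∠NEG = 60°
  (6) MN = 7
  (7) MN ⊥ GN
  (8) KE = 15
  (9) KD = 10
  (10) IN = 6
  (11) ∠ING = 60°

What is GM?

Step 1: By the law of cosines on triangle GEN: GN² = 11² + 3² − 2·11·3·cos(60°) = 97, so GN = √97.
Step 2: By the law of cosines on triangle GNM: GM² = √97² + 7² − 2·√97·7·cos(90°) = 146, so GM = √146.

Therefore, the length of GM = √146.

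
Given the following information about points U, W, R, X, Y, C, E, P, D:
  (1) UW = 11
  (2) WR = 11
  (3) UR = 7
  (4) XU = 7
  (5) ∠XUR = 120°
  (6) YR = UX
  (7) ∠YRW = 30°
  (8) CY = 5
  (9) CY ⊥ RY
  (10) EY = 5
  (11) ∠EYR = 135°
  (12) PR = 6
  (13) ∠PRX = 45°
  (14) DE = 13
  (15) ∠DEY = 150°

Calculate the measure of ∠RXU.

Step 1: By the law of cosines on triangle XUR: XR² = 7² + 7² − 2·7·7·cos(120°) = 147, so XR = 7·√3.
Step 2: By the inverse law of cosines on triangle RXU: cos(∠RXU) = ((7·√3)² + 7² − 7²) / (2·7·√3·7) = 147/169.74 = 0.866, so ∠RXU = 30°.

Therefore, the measure of angle ∠RXU = 30°.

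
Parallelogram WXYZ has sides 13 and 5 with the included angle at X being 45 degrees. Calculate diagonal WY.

The diagonal of a parallelogram can be found by treating two adjacent sides and the diagonal as a triangle.
Applying the law of cosines with sides 13, 5 and included angle 45°:
d^2 = 169 + 25 - 130*cos(45°) = 194 - 65*sqrt(2)
d = sqrt(194 - 65*sqrt(2))

sqrt(194 - 65*sqrt(2))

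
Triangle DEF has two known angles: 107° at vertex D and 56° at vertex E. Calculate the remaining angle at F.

Let angle F = x. Then 107 + 56 + x = 180.
x = 180 - 163 = 17 degrees.

17 degrees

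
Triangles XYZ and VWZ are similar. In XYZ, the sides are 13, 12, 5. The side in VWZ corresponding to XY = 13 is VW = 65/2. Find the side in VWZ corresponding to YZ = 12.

k = 65/2/13 = 5/2. WZ = 5/2 * 12 = 30.

30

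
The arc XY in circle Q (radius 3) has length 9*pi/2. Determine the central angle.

The full circumference is 2πr = 6*pi.
The arc is 9*pi/2 / 6*pi = 3/4 of the full circle.
So the central angle = 3/4 × 360° = 270°.

270°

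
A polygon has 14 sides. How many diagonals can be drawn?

Each of the 14 vertices connects to 11 non-adjacent vertices via diagonals.
Total connections = 14 × 11 = 154, but each diagonal is counted twice.
Number of diagonals = 154 / 2 = 77.

77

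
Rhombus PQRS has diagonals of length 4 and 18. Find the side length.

The diagonals of a rhombus bisect each other at right angles.
Half-diagonals: 4/2 = 2 and 18/2 = 9
side = sqrt(2^2 + 9^2)
side = sqrt(4 + 81)
side = sqrt(85)

sqrt(85)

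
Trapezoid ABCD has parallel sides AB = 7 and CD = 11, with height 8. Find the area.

Area = (7 + 11) * 8 / 2 = 144 / 2 = 72

72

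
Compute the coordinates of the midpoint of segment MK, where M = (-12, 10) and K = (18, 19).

The midpoint is the average of the coordinates:
x: (-12 + 18)/2 = 3
y: (10 + 19)/2 = 29/2
Midpoint = (3, 29/2)

(3, 29/2)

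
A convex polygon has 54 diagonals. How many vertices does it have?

Using d = n(n - 3)/2, we solve 54 = n(n - 3)/2.
So n(n - 3) = 108.
Testing n = 12: 12 * 9 = 108 = 108. Correct.
The polygon has 12 sides.

12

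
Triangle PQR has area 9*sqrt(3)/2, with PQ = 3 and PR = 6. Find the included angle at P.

From the SAS area formula Area = (1/2)ab sin(C), rearranging gives sin(C) = 2*Area/(ab).
sin(C) = 2 * 9*sqrt(3)/2 / (18) = sqrt(3)/2.
Therefore C = arcsin(sqrt(3)/2) = 60°.
Since sin(180° - C) = sin(C), the obtuse angle 120° gives the same area, so C = 60° or C = 120°.

60° or 120°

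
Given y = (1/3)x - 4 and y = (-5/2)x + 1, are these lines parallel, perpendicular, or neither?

Slope of line 1: m1 = 1/3
Slope of line 2: m2 = -5/2
For parallel lines we need equal slopes: 1/3 != -5/2.
For perpendicular lines we need m1*m2 = -1: (1/3)(-5/2) = -5/6 != -1.
Since neither condition holds, the lines are neither parallel nor perpendicular.

Neither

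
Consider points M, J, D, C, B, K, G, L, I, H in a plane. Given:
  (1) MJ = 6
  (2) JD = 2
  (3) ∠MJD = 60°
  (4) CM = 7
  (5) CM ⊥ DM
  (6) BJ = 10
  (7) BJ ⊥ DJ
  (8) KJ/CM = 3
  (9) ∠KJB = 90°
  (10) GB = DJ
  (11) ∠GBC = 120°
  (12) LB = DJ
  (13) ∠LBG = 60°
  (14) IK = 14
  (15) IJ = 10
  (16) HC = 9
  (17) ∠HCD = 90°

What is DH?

Step 1: By the law of cosines on triangle DJM: DM² = 2² + 6² − 2·2·6·cos(60°) = 28, so DM = 2·√7.
Step 2: By the law of cosines on triangle CMD: CD² = 7² + (2·√7)² − 2·7·2·√7·cos(90°) = 77, so CD = √77.
Step 3: By the law of cosines on triangle DCH: DH² = √77² + 9² − 2·√77·9·cos(90°) = 158, so DH = √158.

Therefore, the length of DH = √158.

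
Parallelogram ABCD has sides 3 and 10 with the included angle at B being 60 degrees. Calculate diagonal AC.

Law of cosines: d^2 = 3^2 + 10^2 - 2(3)(10)cos(60°) = 79, so d = sqrt(79).

sqrt(79)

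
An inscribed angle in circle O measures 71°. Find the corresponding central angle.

By the inscribed angle theorem, the central angle is twice the inscribed angle.
Central angle = 2 × 71° = 142°

142°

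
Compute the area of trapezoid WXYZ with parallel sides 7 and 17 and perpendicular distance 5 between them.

Area = (7 + 17) * 5 / 2 = 120 / 2 = 60

60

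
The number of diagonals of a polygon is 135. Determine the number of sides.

Using d = n(n - 3)/2, we solve 135 = n(n - 3)/2.
So n(n - 3) = 270.
Testing n = 18: 18 * 15 = 270 = 270. Correct.
The polygon has 18 sides.

18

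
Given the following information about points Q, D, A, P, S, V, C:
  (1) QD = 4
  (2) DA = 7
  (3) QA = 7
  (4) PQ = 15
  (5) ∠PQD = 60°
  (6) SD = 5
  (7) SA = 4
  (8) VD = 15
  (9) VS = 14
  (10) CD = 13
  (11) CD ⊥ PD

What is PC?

Step 1: By the law of cosines on triangle DQP: DP² = 4² + 15² − 2·4·15·cos(60°) = 181, so DP = √181.
Step 2: By the law of cosines on triangle PDC: PC² = √181² + 13² − 2·√181·13·cos(90°) = 350, so PC = 5·√14.

Therefore, the length of PC = 5·√14.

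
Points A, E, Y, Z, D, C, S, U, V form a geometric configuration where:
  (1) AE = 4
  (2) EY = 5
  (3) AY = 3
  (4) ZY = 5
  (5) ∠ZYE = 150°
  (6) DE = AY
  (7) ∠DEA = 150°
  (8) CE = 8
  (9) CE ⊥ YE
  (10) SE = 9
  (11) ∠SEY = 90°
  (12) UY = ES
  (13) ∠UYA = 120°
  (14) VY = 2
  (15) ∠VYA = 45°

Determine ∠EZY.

Step 1: By the law of cosines on triangle ZYE: ZE² = 5² + 5² − 2·5·5·cos(150°) = 93.3, so ZE ≈ 9.66.
Step 2: By the inverse law of cosines on triangle EZY: cos(∠EZY) = (9.66² + 5² − 5²) / (2·9.66·5) = 93.3/96.59 = 0.9659, so ∠EZY = 15°.

Therefore, the measure of angle ∠EZY = 15°.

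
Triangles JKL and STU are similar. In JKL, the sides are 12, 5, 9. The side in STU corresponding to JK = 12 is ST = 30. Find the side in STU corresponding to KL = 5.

k = 30/12 = 5/2. TU = 5/2 * 5 = 25/2.

25/2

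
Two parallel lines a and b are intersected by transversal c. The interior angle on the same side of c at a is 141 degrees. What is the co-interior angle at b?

Co-interior angles (same-side interior) formed by parallel lines and a transversal are supplementary (sum to 180 degrees).
The given angle is 141 degrees.
The co-interior angle = 180 - 141 = 39 degrees.

39 degrees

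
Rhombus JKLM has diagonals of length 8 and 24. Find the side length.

Half-diagonals are 4 and 12. side = sqrt(4^2 + 12^2) = sqrt(160) = 4*sqrt(10)

4*sqrt(10)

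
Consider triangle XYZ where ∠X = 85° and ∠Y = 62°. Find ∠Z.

The interior angles sum to 180°: angle Z = 180 - 85 - 62 = 33°.
The triangle is acute (angles 85°, 62°, 33°).

33 degrees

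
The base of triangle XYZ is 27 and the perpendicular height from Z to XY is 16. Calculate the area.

Area = (1/2)(27)(16) = 216

216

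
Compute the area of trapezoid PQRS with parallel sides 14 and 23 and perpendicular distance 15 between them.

Area = (14 + 23) * 15 / 2 = 555 / 2 = 555/2

555/2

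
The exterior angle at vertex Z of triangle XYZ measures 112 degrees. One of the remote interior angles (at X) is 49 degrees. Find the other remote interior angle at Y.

angle Y = 112 - 49 = 63 degrees (exterior angle theorem).

63 degrees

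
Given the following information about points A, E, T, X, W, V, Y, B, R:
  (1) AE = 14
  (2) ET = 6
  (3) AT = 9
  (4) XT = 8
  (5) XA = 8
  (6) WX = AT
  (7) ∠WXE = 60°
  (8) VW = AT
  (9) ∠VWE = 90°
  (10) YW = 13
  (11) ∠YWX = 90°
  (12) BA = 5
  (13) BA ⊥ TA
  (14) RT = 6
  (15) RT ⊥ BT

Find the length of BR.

Step 1: By the law of cosines on triangle BAT: BT² = 5² + 9² − 2·5·9·cos(90°) = 106, so BT = √106.
Step 2: By the law of cosines on triangle BTR: BR² = √106² + 6² − 2·√106·6·cos(90°) = 142, so BR = √142.

Therefore, the length of BR = √142.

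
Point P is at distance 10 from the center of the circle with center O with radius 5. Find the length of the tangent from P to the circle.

The tangent, radius, and line from the external point to the center form a right triangle.
The right angle is where the tangent meets the radius.
By the Pythagorean theorem: tangent² + 5² = 10²
tangent² = 100 - 25 = 75
tangent = 5*sqrt(3)

5*sqrt(3)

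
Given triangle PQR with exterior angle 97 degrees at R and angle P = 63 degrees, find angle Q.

angle Q = 97 - 63 = 34 degrees (exterior angle theorem).

34 degrees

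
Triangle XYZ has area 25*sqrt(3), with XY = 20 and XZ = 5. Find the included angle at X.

From the SAS area formula Area = (1/2)ab sin(C), rearranging gives sin(C) = 2*Area/(ab).
sin(C) = 2 * 25*sqrt(3) / (100) = sqrt(3)/2.
Therefore C = arcsin(sqrt(3)/2) = 60°.
Since sin(180° - C) = sin(C), the obtuse angle 120° gives the same area, so C = 60° or C = 120°.

60° or 120°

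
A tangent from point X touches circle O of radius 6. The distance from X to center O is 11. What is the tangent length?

tangent = √(d² - r²) = √(11² - 6²) = √(121 - 36) = √85 = sqrt(85)

sqrt(85)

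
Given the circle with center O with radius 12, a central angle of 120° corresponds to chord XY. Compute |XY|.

Drop a perpendicular from the center to the chord, bisecting both the chord and the central angle.
Each half-chord = r sin(θ/2) = 12 sin(60°).
The full chord = 2 × 12 × sin(60°) = 12*sqrt(3).

12*sqrt(3)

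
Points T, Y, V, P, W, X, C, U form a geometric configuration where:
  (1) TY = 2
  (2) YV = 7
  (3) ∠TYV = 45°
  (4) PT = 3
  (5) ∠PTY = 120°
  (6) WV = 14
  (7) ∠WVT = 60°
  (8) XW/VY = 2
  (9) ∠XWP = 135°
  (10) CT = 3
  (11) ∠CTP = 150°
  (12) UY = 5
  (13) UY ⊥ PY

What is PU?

Step 1: By the law of cosines on triangle PTY: PY² = 3² + 2² − 2·3·2·cos(120°) = 19, so PY = √19.
Step 2: By the law of cosines on triangle PYU: PU² = √19² + 5² − 2·√19·5·cos(90°) = 44, so PU = 2·√11.

Therefore, the length of PU = 2·√11.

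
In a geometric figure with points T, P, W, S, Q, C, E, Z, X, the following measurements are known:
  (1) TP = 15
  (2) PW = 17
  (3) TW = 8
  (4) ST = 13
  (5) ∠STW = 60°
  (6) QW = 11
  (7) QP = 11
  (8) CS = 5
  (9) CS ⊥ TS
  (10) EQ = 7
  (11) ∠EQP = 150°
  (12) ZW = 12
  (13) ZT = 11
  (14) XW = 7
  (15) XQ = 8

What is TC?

Step 1: By the law of cosines on triangle TSC: TC² = 13² + 5² − 2·13·5·cos(90°) = 194, so TC = √194.

Therefore, the length of TC = √194.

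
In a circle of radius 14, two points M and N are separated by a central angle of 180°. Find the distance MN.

Chord length = 2r sin(θ/2)
= 2 × 14 × sin(180°/2)
= 2 × 14 × sin(90°)
= 28

28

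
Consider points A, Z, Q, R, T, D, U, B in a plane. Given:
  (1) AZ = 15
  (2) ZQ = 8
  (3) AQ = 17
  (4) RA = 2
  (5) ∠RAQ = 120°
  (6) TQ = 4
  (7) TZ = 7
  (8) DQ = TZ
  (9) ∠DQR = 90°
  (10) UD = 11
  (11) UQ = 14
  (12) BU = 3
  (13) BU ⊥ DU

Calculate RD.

From the given relations: DQ = TZ = 7.
Step 1: By the law of cosines on triangle RAQ: RQ² = 2² + 17² − 2·2·17·cos(120°) = 327, so RQ ≈ 18.08.
Step 2: By the law of cosines on triangle RQD: RD² = 18.08² + 7² − 2·18.08·7·cos(90°) = 376, so RD = 2·√94.

Therefore, the length of RD = 2·√94.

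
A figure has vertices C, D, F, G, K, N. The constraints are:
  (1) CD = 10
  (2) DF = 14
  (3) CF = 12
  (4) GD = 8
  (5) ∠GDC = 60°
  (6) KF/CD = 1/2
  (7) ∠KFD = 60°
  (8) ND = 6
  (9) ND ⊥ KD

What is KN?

From the given relations: KF = 1/2·CD = 1/2·10 = 5.
Step 1: By the law of cosines on triangle DFK: DK² = 14² + 5² − 2·14·5·cos(60°) = 151, so DK = √151.
Step 2: By the law of cosines on triangle KDN: KN² = √151² + 6² − 2·√151·6·cos(90°) = 187, so KN = √187.

Therefore, the length of KN = √187.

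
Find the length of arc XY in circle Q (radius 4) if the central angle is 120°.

Arc length = 2π(4)(1/3) = 8*pi/3

8*pi/3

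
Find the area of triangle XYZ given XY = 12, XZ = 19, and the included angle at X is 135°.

Area = (1/2)(12)(19) sin(135°) = (1/2)(12)(19)(sqrt(2)/2) = 57*sqrt(2)

57*sqrt(2)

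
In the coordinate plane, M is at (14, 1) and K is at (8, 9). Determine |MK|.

The horizontal distance is |8 - 14| = 6 and the vertical distance is |9 - 1| = 8.
By the Pythagorean theorem, d = sqrt(6^2 + 8^2) = sqrt(100) = 10.

10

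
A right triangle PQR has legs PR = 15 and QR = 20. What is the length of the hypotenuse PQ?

By the Pythagorean theorem: PQ^2 = PR^2 + QR^2
PQ^2 = 15^2 + 20^2 = 225 + 400 = 625
PQ = sqrt(625) = 25

25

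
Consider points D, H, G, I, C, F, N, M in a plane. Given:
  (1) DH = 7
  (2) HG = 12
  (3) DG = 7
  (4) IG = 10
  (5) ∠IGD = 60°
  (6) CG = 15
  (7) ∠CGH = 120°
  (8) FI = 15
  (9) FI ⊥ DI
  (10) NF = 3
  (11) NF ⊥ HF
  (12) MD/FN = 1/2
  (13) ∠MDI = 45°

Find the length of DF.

Step 1: By the law of cosines on triangle DGI: DI² = 7² + 10² − 2·7·10·cos(60°) = 79, so DI = √79.
Step 2: By the law of cosines on triangle DIF: DF² = √79² + 15² − 2·√79·15·cos(90°) = 304, so DF = 4·√19.

Therefore, the length of DF = 4·√19.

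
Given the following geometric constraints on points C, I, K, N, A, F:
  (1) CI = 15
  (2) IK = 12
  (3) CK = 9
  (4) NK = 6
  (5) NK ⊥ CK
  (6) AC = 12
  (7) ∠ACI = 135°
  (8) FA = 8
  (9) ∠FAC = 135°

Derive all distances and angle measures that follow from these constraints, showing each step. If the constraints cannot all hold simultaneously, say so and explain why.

The constraints are consistent.

Step 1: From CK = 9, KN = 6, and ∠CKN = 90°, by the law of cosines:
  CN² = CK² + KN² - 2·CK·KN·cos(90°) = 81 + 36 - 0 = 117
  CN = 3·√13

Step 2: From CA = 12, AF = 8, and ∠CAF = 135°, by the law of cosines:
  CF² = CA² + AF² - 2·CA·AF·cos(135°) = 144 + 64 + 135.8 = 343.8
  CF ≈ 18.54

Step 3: From IC = 15, CA = 12, and ∠ICA = 135°, by the law of cosines:
  IA² = IC² + CA² - 2·IC·CA·cos(135°) = 225 + 144 + 254.6 = 623.6
  IA ≈ 24.97

Step 4: From CI = 15, CK = 9, IK = 12, by the inverse law of cosines:
  cos(∠ICK) = (CI² + CK² - IK²) / (2·CI·CK)
  ∠ICK = 53.13°

Step 5: From IC = 15, IK = 12, CK = 9, by the inverse law of cosines:
  cos(∠CIK) = (IC² + IK² - CK²) / (2·IC·IK)
  ∠CIK = 36.87°

Step 6: From KC = 9, KI = 12, CI = 15, by the inverse law of cosines:
  cos(∠CKI) = (KC² + KI² - CI²) / (2·KC·KI)
  ∠CKI = 90°

Step 7: From CA = 12, CF = 18.54, AF = 8, by the inverse law of cosines:
  cos(∠ACF) = (CA² + CF² - AF²) / (2·CA·CF)
  ∠ACF = 17.76°

Step 8: From CK = 9, CN = 3·√13, KN = 6, by the inverse law of cosines:
  cos(∠KCN) = (CK² + CN² - KN²) / (2·CK·CN)
  ∠KCN = 33.69°

Step 9: From IA = 24.97, IC = 15, AC = 12, by the inverse law of cosines:
  cos(∠AIC) = (IA² + IC² - AC²) / (2·IA·IC)
  ∠AIC = 19.86°

Step 10: From NC = 3·√13, NK = 6, CK = 9, by the inverse law of cosines:
  cos(∠CNK) = (NC² + NK² - CK²) / (2·NC·NK)
  ∠CNK = 56.31°

Step 11: From AC = 12, AI = 24.97, CI = 15, by the inverse law of cosines:
  cos(∠CAI) = (AC² + AI² - CI²) / (2·AC·AI)
  ∠CAI = 25.14°

Step 12: From FA = 8, FC = 18.54, AC = 12, by the inverse law of cosines:
  cos(∠AFC) = (FA² + FC² - AC²) / (2·FA·FC)
  ∠AFC = 27.24°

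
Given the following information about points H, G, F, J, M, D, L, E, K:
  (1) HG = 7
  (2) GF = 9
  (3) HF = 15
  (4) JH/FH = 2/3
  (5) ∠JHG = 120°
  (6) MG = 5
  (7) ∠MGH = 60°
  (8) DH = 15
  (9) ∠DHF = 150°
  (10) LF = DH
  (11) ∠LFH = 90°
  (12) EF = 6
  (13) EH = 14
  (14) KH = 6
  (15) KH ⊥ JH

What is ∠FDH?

Step 1: By the law of cosines on triangle DHF: DF² = 15² + 15² − 2·15·15·cos(150°) = 839.71, so DF ≈ 28.98.
Step 2: By the inverse law of cosines on triangle FDH: cos(∠FDH) = (28.98² + 15² − 15²) / (2·28.98·15) = 839.71/869.33 = 0.9659, so ∠FDH = 15°.

Therefore, the measure of angle ∠FDH = 15°.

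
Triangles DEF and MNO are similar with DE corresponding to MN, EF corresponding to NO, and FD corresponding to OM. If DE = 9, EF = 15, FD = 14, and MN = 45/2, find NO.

Since the triangles are similar, the ratio of corresponding sides is constant.
Scale factor k = MN / DE = 45/2 / 9 = 5/2
NO = k * EF = 5/2 * 15 = 75/2

75/2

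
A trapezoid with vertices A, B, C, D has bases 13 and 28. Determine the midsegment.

The midsegment of a trapezoid = (base1 + base2) / 2
midsegment = (13 + 28) / 2
midsegment = 41 / 2
midsegment = 41/2

41/2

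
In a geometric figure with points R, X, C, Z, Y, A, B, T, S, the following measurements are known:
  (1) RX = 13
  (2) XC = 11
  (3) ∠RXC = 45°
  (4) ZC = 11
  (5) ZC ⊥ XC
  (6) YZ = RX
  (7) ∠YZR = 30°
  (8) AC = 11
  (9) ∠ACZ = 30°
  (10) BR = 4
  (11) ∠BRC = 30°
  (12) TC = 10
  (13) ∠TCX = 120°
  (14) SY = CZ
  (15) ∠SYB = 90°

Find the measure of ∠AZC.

Step 1: By the law of cosines on triangle ZCA: ZA² = 11² + 11² − 2·11·11·cos(30°) = 32.42, so ZA ≈ 5.69.
Step 2: By the inverse law of cosines on triangle AZC: cos(∠AZC) = (5.69² + 11² − 11²) / (2·5.69·11) = 32.42/125.27 = 0.2588, so ∠AZC = 75°.

Therefore, the measure of angle ∠AZC = 75°.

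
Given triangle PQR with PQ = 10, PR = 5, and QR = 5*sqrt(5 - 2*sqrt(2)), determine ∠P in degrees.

cos(P) = (10² + 5² - (5*sqrt(5 - 2*sqrt(2)))²) / (2 × 10 × 5) = sqrt(2)/2, so P = arccos(sqrt(2)/2) = 45°.

45°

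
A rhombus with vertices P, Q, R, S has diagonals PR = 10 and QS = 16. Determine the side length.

The diagonals of a rhombus bisect each other at right angles.
Half-diagonals: 10/2 = 5 and 16/2 = 8
side = sqrt(5^2 + 8^2)
side = sqrt(25 + 64)
side = sqrt(89)

sqrt(89)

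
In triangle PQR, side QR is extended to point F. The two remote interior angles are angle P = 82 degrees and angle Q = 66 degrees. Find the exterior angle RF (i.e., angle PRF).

The interior angle at R is 180 - 82 - 66 = 32 degrees.
The exterior angle and interior angle at R are supplementary:
Exterior angle = 180 - 32 = 148 degrees.

148 degrees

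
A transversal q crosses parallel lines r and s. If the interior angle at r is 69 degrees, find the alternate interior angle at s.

Alternate interior angles lie on opposite sides of the transversal, between the parallel lines.
By the alternate interior angle theorem, they are equal: 69 degrees.

69 degrees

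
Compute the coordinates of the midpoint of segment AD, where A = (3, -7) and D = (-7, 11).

The midpoint is the average of the coordinates:
x: (3 + -7)/2 = -2
y: (-7 + 11)/2 = 2
Midpoint = (-2, 2)

(-2, 2)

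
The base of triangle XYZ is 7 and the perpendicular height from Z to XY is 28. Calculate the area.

A triangle's area is half the area of a rectangle with the same base and height.
Area = (1/2) * 7 * 28 = 98.

98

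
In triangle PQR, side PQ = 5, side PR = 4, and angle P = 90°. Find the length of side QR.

By the law of cosines: QR^2 = PQ^2 + PR^2 - 2*PQ*PR*cos(P)
QR^2 = 5^2 + 4^2 - 2*5*4*cos(90°)
QR^2 = 25 + 16 - 40*(0)
QR^2 = 41
QR = sqrt(41)

sqrt(41)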